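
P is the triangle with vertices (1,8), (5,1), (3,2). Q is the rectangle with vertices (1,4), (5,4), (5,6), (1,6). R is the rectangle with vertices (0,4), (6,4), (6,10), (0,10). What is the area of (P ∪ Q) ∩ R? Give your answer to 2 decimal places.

8.48

|P ∪ Q| = 11.5714.
|(P ∪ Q) ∩ R| = 8.48.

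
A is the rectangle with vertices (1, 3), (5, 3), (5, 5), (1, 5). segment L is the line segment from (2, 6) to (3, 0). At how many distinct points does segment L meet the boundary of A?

2

The segment meets the boundary at (2.5,3), (2.167,5).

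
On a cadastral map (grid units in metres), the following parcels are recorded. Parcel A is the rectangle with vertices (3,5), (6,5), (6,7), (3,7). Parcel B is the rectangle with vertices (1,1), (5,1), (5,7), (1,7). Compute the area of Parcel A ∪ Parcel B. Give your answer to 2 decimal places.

26.00

By inclusion–exclusion:
Individual areas: |Parcel A| = 6, |Parcel B| = 24.
|Parcel A∩Parcel B|: x∈[3,5], y∈[5,7] → 2·2 = 4.
|Parcel A ∪ Parcel B| = 30 − 4 = 26.00.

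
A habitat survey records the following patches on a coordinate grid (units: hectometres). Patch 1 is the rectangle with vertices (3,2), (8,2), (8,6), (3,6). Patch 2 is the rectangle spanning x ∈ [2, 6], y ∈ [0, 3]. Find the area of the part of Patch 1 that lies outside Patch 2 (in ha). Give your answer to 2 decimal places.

|Patch 1∩Patch 2|: x∈[3,6], y∈[2,3] → 3·1 = 3.
|Patch 1| = 20.
|Patch 1 ∖ Patch 2| = |Patch 1| − |Patch 1∩Patch 2| = 20 − 3 = 17.00.

17.00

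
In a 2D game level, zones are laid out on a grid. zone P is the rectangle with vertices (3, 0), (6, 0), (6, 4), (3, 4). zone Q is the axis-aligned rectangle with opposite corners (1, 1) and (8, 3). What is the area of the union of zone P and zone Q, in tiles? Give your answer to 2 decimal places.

20.00

By inclusion–exclusion:
Individual areas: |zone P| = 12, |zone Q| = 14.
|zone P∩zone Q|: x∈[3,6], y∈[1,3] → 3·2 = 6.
|zone P ∪ zone Q| = 26 − 6 = 20.00.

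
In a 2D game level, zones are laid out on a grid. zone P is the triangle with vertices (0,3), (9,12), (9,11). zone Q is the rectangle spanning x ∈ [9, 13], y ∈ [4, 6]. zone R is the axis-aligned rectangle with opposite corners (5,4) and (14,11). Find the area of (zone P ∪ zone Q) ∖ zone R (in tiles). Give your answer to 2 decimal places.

|zone P ∪ zone Q| = 12.5.
|(zone P ∪ zone Q) ∩ zone R| = 10.6111.
|(zone P ∪ zone Q) ∖ zone R| = 12.5 − 10.6111 = 1.89.

1.89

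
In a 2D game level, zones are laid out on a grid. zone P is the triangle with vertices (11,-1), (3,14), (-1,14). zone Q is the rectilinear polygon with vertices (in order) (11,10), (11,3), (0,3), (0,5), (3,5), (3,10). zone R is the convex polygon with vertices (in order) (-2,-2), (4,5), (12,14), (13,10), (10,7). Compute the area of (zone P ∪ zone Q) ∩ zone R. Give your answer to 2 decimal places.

The region (zone P ∪ zone Q) ∩ zone R is the polygon with vertices (2.286,3), (4,5), (8.444,10), (11,10), (11,8), (10,7), (4.667,3).
By the shoelace formula its area is 24.44.

24.44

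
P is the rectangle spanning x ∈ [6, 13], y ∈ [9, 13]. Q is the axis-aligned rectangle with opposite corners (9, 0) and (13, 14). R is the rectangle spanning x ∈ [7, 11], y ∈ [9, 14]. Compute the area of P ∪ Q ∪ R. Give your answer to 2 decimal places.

By inclusion–exclusion:
Individual areas: |P| = 28, |Q| = 56, |R| = 20.
|P∩Q|: x∈[9,13], y∈[9,13] → 4·4 = 16.
|P∩R|: x∈[7,11], y∈[9,13] → 4·4 = 16.
|Q∩R|: x∈[9,11], y∈[9,14] → 2·5 = 10.
|P∩Q∩R| = 8.
|P ∪ Q ∪ R| = 104 − 42 + 8 = 70.00.

70.00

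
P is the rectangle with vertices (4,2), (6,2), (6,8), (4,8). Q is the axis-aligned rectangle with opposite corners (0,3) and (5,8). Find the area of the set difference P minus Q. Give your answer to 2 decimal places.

|P∩Q|: x∈[4,5], y∈[3,8] → 1·5 = 5.
|P| = 12.
|P ∖ Q| = |P| − |P∩Q| = 12 − 5 = 7.00.

7.00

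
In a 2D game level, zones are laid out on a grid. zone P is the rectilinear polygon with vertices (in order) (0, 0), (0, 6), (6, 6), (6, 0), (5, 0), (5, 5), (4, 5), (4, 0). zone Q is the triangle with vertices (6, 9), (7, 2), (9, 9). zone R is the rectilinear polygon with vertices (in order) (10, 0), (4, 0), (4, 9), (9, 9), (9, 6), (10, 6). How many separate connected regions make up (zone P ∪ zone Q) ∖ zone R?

(zone P ∪ zone Q) ∖ zone R is a single connected region.

1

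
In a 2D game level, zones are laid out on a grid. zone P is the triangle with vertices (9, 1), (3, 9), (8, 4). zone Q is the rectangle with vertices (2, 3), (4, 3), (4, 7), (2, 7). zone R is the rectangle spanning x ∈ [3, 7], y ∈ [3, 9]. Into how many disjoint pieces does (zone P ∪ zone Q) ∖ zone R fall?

2

(zone P ∪ zone Q) ∖ zone R splits into 2 disjoint pieces (area 2.3333, area 4).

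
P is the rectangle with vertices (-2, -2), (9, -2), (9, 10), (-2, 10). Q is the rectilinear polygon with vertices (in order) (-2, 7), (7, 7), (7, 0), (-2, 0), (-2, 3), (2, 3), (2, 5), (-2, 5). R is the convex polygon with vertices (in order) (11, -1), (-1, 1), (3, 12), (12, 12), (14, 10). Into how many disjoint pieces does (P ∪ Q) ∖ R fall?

1

(P ∪ Q) ∖ R is a single connected region.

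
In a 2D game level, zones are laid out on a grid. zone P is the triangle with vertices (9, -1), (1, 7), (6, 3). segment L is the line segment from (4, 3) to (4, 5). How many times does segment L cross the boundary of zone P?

2

The segment meets the boundary at (4,4.6), (4,4).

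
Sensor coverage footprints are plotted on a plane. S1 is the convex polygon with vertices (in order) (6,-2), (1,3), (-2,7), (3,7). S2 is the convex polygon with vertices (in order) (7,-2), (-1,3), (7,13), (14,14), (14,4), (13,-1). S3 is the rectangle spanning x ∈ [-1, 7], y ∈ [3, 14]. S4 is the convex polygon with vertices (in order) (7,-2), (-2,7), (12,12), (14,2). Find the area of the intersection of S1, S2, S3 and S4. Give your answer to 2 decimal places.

9.77

The intersection is the polygon with vertices (2.2,7), (3,7), (4.333,3), (2,3), (0.333,4.667).
By the shoelace formula its area is 9.77.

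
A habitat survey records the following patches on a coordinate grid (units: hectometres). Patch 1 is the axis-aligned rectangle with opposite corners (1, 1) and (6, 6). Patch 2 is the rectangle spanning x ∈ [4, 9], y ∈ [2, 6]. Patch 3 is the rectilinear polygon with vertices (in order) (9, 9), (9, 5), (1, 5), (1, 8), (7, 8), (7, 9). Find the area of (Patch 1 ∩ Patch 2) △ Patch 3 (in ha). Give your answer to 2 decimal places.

30.00

|Patch 1 ∩ Patch 2| = 8.
|(Patch 1 ∩ Patch 2) ∩ Patch 3| = 2.
|(Patch 1 ∩ Patch 2) △ Patch 3| = 8 + 26 − 4 = 30.00.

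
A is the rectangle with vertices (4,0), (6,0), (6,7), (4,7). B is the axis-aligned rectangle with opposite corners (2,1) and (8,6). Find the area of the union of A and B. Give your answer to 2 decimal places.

By inclusion–exclusion:
Individual areas: |A| = 14, |B| = 30.
|A∩B|: x∈[4,6], y∈[1,6] → 2·5 = 10.
|A ∪ B| = 44 − 10 = 34.00.

34.00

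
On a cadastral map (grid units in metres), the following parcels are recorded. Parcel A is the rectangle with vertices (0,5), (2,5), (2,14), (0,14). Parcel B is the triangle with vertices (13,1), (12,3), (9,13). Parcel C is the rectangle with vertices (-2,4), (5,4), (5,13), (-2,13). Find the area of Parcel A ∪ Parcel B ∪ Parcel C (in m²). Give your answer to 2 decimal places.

By inclusion–exclusion:
Individual areas: |Parcel A| = 18, |Parcel B| = 2, |Parcel C| = 63.
|Parcel A∩Parcel B| = 0.
|Parcel A∩Parcel C|: x∈[0,2], y∈[5,13] → 2·8 = 16.
|Parcel B∩Parcel C| = 0.
|Parcel A∩Parcel B∩Parcel C| = 0.
|Parcel A ∪ Parcel B ∪ Parcel C| = 83 − 16 + 0 = 67.00.

67.00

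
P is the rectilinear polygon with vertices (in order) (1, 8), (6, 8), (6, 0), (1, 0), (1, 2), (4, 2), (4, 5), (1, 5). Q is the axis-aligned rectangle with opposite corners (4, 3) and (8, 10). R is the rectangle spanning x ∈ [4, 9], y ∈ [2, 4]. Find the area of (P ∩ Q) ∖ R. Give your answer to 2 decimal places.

8.00

|P ∩ Q| = 10.
|(P ∩ Q) ∩ R| = 2.
|(P ∩ Q) ∖ R| = 10 − 2 = 8.00.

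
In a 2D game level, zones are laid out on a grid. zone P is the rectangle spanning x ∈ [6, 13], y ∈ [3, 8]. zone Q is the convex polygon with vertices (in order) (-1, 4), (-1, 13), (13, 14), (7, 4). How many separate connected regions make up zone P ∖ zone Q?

zone P ∖ zone Q is a single connected region.

1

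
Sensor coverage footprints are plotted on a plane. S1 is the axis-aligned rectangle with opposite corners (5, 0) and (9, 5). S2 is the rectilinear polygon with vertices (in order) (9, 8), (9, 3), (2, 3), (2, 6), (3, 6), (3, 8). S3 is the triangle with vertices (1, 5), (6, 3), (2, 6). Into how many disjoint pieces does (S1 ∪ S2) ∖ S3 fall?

1

(S1 ∪ S2) ∖ S3 is a single connected region.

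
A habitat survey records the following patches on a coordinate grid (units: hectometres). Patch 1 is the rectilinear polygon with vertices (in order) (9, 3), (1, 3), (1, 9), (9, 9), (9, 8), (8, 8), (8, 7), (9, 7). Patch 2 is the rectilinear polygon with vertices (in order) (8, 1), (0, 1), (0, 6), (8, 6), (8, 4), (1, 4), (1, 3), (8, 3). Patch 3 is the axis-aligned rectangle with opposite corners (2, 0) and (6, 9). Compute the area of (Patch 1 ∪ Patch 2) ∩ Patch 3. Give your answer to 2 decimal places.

The region (Patch 1 ∪ Patch 2) ∩ Patch 3 is the polygon with vertices (2,1), (2,9), (6,9), (6,1).
By the shoelace formula its area is 32.00.

32.00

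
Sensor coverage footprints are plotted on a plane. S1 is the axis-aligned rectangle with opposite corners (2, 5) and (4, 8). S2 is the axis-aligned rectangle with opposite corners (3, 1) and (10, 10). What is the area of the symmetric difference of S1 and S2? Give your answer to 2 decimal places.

63.00

|S1∩S2|: x∈[3,4], y∈[5,8] → 1·3 = 3.
|S1 △ S2| = |S1| + |S2| − 2·|S1∩S2| = 6 + 63 − 6 = 63.00.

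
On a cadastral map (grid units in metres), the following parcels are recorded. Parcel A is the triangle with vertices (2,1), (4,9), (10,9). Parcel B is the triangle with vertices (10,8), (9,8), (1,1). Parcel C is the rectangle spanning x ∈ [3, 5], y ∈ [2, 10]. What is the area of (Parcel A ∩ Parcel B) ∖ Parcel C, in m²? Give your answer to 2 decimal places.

1.09

|Parcel A ∩ Parcel B| = 1.6728.
|(Parcel A ∩ Parcel B) ∩ Parcel C| = 0.5833.
|(Parcel A ∩ Parcel B) ∖ Parcel C| = 1.6728 − 0.5833 = 1.09.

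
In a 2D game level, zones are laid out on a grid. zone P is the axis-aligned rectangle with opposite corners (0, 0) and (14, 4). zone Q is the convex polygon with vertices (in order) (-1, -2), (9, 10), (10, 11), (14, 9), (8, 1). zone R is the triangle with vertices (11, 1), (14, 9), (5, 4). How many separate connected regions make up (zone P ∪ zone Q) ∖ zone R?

1

(zone P ∪ zone Q) ∖ zone R is a single connected region.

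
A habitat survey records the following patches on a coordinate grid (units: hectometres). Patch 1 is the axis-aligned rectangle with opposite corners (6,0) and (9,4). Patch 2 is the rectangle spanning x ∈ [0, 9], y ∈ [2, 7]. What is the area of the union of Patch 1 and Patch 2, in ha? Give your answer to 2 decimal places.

51.00

By inclusion–exclusion:
Individual areas: |Patch 1| = 12, |Patch 2| = 45.
|Patch 1∩Patch 2|: x∈[6,9], y∈[2,4] → 3·2 = 6.
|Patch 1 ∪ Patch 2| = 57 − 6 = 51.00.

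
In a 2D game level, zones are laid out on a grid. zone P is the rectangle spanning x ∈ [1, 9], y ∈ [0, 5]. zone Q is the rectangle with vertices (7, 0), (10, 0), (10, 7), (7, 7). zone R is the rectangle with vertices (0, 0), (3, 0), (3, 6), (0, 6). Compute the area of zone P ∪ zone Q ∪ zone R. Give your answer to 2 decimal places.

By inclusion–exclusion:
Individual areas: |zone P| = 40, |zone Q| = 21, |zone R| = 18.
|zone P∩zone Q|: x∈[7,9], y∈[0,5] → 2·5 = 10.
|zone P∩zone R|: x∈[1,3], y∈[0,5] → 2·5 = 10.
|zone Q∩zone R| = 0 (no overlap).
|zone P∩zone Q∩zone R| = 0.
|zone P ∪ zone Q ∪ zone R| = 79 − 20 + 0 = 59.00.

59.00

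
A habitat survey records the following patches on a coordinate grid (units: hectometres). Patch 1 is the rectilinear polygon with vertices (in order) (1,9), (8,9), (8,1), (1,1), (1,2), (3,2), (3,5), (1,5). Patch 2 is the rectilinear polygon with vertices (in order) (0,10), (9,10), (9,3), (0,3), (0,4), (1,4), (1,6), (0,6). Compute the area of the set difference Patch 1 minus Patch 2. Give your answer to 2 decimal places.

12.00

|Patch 1| = 50, |Patch 1∩Patch 2| = 38.
|Patch 1 ∖ Patch 2| = |Patch 1| − |Patch 1∩Patch 2| = 50 − 38 = 12.00.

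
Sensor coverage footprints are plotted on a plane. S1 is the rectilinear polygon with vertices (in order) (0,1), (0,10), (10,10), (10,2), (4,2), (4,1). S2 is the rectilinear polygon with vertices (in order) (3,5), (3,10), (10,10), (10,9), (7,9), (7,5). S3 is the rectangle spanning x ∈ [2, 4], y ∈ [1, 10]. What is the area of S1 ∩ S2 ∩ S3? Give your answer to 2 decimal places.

5.00

The intersection is the polygon with vertices (3,5), (3,10), (4,10), (4,5).
By the shoelace formula its area is 5.00.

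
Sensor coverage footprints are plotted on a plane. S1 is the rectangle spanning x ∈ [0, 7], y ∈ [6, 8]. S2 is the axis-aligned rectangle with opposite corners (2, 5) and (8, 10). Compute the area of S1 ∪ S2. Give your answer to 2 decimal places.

34.00

By inclusion–exclusion:
Individual areas: |S1| = 14, |S2| = 30.
|S1∩S2|: x∈[2,7], y∈[6,8] → 5·2 = 10.
|S1 ∪ S2| = 44 − 10 = 34.00.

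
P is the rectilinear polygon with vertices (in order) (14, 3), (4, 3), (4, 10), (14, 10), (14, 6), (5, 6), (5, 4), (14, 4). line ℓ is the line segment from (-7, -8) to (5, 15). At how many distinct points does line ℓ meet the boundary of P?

The segment lies entirely outside P and never meets its boundary.

0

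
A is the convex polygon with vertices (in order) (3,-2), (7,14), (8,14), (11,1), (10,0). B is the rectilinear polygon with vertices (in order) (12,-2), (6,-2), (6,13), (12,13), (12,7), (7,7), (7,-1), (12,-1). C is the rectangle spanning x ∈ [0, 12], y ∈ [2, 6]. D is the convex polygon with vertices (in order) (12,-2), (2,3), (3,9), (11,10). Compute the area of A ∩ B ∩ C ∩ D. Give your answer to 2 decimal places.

The intersection is the polygon with vertices (6,2), (6,6), (7,6), (7,2).
By the shoelace formula its area is 4.00.

4.00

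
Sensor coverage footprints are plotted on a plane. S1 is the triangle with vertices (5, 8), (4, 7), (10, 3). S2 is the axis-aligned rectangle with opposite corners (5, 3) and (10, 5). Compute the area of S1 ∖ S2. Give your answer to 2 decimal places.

|S1| = 5, |S1∩S2| = 1.
|S1 ∖ S2| = |S1| − |S1∩S2| = 5 − 1 = 4.00.

4.00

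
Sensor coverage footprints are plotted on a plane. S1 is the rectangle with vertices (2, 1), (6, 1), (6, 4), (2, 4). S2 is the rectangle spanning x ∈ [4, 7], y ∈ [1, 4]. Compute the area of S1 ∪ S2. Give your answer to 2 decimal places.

15.00

By inclusion–exclusion:
Individual areas: |S1| = 12, |S2| = 9.
|S1∩S2|: x∈[4,6], y∈[1,4] → 2·3 = 6.
|S1 ∪ S2| = 21 − 6 = 15.00.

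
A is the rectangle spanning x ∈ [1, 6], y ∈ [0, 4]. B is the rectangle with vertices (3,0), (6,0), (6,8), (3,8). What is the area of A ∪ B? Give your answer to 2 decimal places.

By inclusion–exclusion:
Individual areas: |A| = 20, |B| = 24.
|A∩B|: x∈[3,6], y∈[0,4] → 3·4 = 12.
|A ∪ B| = 44 − 12 = 32.00.

32.00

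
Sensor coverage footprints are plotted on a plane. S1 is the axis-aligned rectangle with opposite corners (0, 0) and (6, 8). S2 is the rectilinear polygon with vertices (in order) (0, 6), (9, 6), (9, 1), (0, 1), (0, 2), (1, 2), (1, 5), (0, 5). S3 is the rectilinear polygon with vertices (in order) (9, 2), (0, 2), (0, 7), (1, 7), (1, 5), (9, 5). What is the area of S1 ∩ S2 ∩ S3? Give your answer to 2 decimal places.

16.00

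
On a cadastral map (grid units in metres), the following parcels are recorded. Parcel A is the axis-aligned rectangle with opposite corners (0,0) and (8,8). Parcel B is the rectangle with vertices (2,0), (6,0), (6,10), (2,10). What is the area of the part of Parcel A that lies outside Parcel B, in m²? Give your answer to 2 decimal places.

32.00

|Parcel A∩Parcel B|: x∈[2,6], y∈[0,8] → 4·8 = 32.
|Parcel A| = 64.
|Parcel A ∖ Parcel B| = |Parcel A| − |Parcel A∩Parcel B| = 64 − 32 = 32.00.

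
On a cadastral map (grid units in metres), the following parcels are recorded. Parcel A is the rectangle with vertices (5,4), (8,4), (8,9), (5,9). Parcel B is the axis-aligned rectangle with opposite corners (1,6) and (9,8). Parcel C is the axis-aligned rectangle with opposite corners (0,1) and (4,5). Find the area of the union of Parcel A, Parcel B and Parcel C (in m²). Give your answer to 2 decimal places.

41.00

By inclusion–exclusion:
Individual areas: |Parcel A| = 15, |Parcel B| = 16, |Parcel C| = 16.
|Parcel A∩Parcel B|: x∈[5,8], y∈[6,8] → 3·2 = 6.
|Parcel A∩Parcel C| = 0 (no overlap).
|Parcel B∩Parcel C| = 0 (no overlap).
|Parcel A∩Parcel B∩Parcel C| = 0.
|Parcel A ∪ Parcel B ∪ Parcel C| = 47 − 6 + 0 = 41.00.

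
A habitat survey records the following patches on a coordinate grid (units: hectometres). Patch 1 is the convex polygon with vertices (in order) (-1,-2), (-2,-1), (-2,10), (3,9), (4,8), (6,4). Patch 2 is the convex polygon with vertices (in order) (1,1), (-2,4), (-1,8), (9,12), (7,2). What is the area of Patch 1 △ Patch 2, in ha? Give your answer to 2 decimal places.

51.17

|Patch 1| = 62.5, |Patch 2| = 75.5, |Patch 1∩Patch 2| = 43.4172.
|Patch 1 △ Patch 2| = |Patch 1| + |Patch 2| − 2·|Patch 1∩Patch 2| = 62.5 + 75.5 − 86.8345 = 51.17.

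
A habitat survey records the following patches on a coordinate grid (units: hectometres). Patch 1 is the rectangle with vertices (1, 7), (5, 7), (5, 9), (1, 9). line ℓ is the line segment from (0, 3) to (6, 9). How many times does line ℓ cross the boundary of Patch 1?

The segment meets the boundary at (5,8), (4,7).

2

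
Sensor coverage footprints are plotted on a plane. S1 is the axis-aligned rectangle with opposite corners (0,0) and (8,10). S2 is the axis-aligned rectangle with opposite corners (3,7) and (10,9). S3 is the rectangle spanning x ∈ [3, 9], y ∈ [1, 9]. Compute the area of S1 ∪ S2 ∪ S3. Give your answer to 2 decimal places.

90.00

By inclusion–exclusion:
Individual areas: |S1| = 80, |S2| = 14, |S3| = 48.
|S1∩S2|: x∈[3,8], y∈[7,9] → 5·2 = 10.
|S1∩S3|: x∈[3,8], y∈[1,9] → 5·8 = 40.
|S2∩S3|: x∈[3,9], y∈[7,9] → 6·2 = 12.
|S1∩S2∩S3| = 10.
|S1 ∪ S2 ∪ S3| = 142 − 62 + 10 = 90.00.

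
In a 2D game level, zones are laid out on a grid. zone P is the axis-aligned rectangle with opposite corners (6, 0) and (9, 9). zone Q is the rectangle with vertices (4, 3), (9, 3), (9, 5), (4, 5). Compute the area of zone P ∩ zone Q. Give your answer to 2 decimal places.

6.00

|zone P∩zone Q|: x∈[6,9], y∈[3,5] → 3·2 = 6.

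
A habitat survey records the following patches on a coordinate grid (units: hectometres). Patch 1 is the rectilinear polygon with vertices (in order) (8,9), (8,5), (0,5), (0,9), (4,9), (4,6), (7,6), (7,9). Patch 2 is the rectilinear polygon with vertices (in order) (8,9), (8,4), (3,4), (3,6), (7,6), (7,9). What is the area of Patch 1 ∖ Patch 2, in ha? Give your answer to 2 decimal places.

|Patch 1| = 23, |Patch 1∩Patch 2| = 8.
|Patch 1 ∖ Patch 2| = |Patch 1| − |Patch 1∩Patch 2| = 23 − 8 = 15.00.

15.00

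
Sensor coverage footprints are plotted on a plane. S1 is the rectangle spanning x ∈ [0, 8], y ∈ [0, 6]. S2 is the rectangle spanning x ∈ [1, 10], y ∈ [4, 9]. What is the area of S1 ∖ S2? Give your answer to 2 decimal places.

|S1∩S2|: x∈[1,8], y∈[4,6] → 7·2 = 14.
|S1| = 48.
|S1 ∖ S2| = |S1| − |S1∩S2| = 48 − 14 = 34.00.

34.00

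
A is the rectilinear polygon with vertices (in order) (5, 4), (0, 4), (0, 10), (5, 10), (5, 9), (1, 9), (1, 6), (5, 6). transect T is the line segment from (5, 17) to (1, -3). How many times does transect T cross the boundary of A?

4

The segment meets the boundary at (2.8,6), (3.6,10), (2.4,4), (3.4,9).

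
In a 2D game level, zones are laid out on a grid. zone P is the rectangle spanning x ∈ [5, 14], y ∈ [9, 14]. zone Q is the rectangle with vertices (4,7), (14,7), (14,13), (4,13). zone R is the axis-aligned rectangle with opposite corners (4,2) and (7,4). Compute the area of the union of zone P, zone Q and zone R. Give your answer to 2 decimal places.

75.00

By inclusion–exclusion:
Individual areas: |zone P| = 45, |zone Q| = 60, |zone R| = 6.
|zone P∩zone Q|: x∈[5,14], y∈[9,13] → 9·4 = 36.
|zone P∩zone R| = 0 (no overlap).
|zone Q∩zone R| = 0 (no overlap).
|zone P∩zone Q∩zone R| = 0.
|zone P ∪ zone Q ∪ zone R| = 111 − 36 + 0 = 75.00.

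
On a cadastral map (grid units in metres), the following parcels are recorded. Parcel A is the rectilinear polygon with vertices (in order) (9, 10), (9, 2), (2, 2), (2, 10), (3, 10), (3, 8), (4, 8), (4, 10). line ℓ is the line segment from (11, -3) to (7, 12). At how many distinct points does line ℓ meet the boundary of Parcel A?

2

The segment meets the boundary at (7.533,10), (9,4.5).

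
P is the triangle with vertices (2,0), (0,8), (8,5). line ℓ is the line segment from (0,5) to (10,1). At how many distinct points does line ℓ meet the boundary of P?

2

The segment meets the boundary at (5.405,2.838), (0.833,4.667).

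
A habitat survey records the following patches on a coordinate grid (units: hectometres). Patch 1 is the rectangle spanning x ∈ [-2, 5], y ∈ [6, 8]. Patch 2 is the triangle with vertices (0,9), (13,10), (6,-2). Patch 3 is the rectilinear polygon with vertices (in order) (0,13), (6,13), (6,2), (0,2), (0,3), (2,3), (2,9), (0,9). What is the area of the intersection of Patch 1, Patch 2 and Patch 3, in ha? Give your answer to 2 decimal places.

6.00

The intersection is the polygon with vertices (5,6), (2,6), (2,8), (5,8).
By the shoelace formula its area is 6.00.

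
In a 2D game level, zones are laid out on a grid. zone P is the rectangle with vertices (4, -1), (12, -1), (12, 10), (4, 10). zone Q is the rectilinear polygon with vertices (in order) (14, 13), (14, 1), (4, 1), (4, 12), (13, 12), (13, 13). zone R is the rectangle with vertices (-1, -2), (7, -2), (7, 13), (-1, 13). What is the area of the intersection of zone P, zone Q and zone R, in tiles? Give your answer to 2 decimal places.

27.00

The intersection is the polygon with vertices (4,1), (4,10), (7,10), (7,1).
By the shoelace formula its area is 27.00.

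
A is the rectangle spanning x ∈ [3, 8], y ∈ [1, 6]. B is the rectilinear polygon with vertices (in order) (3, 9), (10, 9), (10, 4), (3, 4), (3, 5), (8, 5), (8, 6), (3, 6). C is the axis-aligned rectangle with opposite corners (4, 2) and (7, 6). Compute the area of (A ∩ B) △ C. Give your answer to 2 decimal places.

11.00

|A ∩ B| = 5.
|(A ∩ B) ∩ C| = 3.
|(A ∩ B) △ C| = 5 + 12 − 6 = 11.00.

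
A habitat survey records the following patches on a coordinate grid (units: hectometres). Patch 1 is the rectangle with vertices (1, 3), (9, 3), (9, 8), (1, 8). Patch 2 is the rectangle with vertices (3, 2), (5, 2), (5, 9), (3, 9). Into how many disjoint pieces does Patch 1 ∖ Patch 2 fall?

2

Patch 1 ∖ Patch 2 splits into 2 disjoint pieces (area 20, area 10).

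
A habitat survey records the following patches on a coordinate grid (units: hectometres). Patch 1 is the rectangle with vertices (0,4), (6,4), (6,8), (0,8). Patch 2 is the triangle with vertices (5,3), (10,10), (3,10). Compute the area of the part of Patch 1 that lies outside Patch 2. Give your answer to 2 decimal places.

16.63

|Patch 1| = 24, |Patch 1∩Patch 2| = 7.3714.
|Patch 1 ∖ Patch 2| = |Patch 1| − |Patch 1∩Patch 2| = 24 − 7.3714 = 16.63.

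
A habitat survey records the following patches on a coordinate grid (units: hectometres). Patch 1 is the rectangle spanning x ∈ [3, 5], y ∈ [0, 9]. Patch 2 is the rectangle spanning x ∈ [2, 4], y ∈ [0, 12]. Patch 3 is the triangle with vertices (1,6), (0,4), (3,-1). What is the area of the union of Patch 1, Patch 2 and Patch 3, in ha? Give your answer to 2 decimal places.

By inclusion–exclusion:
Individual areas: |Patch 1| = 18, |Patch 2| = 24, |Patch 3| = 5.5.
|Patch 1∩Patch 2|: x∈[3,4], y∈[0,9] → 1·9 = 9.
|Patch 1∩Patch 3| = 0.
|Patch 2∩Patch 3| = 0.7595.
|Patch 1∩Patch 2∩Patch 3| = 0.
|Patch 1 ∪ Patch 2 ∪ Patch 3| = 47.5 − 9.7595 + 0 = 37.74.

37.74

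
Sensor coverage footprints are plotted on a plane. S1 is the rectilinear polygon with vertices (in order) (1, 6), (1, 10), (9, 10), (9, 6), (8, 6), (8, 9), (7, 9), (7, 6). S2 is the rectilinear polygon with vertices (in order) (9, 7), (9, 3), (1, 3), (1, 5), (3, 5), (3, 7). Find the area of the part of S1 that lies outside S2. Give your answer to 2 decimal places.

|S1| = 29, |S1∩S2| = 5.
|S1 ∖ S2| = |S1| − |S1∩S2| = 29 − 5 = 24.00.

24.00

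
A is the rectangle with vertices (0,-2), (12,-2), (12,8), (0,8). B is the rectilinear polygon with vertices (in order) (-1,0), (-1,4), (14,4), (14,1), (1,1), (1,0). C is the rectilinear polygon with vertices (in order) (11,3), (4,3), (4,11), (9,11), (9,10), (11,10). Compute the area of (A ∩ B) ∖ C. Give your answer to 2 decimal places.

30.00

|A ∩ B| = 37.
|(A ∩ B) ∩ C| = 7.
|(A ∩ B) ∖ C| = 37 − 7 = 30.00.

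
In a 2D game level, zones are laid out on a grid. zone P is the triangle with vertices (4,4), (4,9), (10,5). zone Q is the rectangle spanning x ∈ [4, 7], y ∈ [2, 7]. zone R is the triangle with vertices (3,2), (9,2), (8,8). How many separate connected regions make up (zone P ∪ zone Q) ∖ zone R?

2

(zone P ∪ zone Q) ∖ zone R splits into 2 disjoint pieces (area 9.0107, area 1.0262).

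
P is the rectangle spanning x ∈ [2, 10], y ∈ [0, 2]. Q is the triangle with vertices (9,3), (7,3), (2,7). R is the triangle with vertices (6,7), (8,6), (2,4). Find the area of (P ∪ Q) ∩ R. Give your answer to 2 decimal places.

0.50

The region (P ∪ Q) ∩ R is the polygon with vertices (3.936,5.452), (4.27,5.703), (5.316,5.105), (4.647,4.882).
By the shoelace formula its area is 0.50.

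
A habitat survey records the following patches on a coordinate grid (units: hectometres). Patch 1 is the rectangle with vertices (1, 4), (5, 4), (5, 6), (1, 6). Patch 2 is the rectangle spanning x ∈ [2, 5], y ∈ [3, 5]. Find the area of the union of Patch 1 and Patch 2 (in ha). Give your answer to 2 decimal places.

By inclusion–exclusion:
Individual areas: |Patch 1| = 8, |Patch 2| = 6.
|Patch 1∩Patch 2|: x∈[2,5], y∈[4,5] → 3·1 = 3.
|Patch 1 ∪ Patch 2| = 14 − 3 = 11.00.

11.00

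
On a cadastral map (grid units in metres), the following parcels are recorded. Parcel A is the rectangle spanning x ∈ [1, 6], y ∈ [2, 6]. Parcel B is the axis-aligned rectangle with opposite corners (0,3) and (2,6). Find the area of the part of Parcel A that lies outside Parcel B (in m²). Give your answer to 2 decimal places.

17.00

|Parcel A∩Parcel B|: x∈[1,2], y∈[3,6] → 1·3 = 3.
|Parcel A| = 20.
|Parcel A ∖ Parcel B| = |Parcel A| − |Parcel A∩Parcel B| = 20 − 3 = 17.00.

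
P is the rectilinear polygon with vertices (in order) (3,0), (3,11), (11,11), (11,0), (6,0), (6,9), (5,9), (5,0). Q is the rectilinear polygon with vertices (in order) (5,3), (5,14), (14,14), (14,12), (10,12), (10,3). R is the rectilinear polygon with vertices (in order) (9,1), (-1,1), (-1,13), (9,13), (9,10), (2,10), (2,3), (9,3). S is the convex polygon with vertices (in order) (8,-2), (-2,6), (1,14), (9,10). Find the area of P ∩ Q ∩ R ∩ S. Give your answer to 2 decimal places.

3.00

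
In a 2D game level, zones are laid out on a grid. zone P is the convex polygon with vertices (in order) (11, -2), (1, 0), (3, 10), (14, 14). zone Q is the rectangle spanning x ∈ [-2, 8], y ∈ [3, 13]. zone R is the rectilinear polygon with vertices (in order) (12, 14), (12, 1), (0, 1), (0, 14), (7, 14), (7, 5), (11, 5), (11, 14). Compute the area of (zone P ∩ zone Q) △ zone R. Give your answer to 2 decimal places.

|zone P ∩ zone Q| = 44.4455.
|(zone P ∩ zone Q) ∩ zone R| = 37.8091.
|(zone P ∩ zone Q) △ zone R| = 44.4455 + 120 − 75.6182 = 88.83.

88.83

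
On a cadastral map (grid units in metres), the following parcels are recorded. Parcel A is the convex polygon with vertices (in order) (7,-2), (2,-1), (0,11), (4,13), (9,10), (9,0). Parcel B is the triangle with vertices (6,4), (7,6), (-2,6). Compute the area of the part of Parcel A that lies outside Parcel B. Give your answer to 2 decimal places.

97.05

|Parcel A| = 105, |Parcel A∩Parcel B| = 7.9529.
|Parcel A ∖ Parcel B| = |Parcel A| − |Parcel A∩Parcel B| = 105 − 7.9529 = 97.05.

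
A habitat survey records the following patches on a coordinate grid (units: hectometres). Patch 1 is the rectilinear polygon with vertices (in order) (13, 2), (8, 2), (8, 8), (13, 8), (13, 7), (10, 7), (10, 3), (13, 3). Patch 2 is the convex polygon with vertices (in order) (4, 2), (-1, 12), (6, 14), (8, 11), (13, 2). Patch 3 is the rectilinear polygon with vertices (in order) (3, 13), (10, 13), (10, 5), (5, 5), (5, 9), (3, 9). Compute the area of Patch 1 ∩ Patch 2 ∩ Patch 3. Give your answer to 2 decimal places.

The intersection is the polygon with vertices (8,8), (9.667,8), (10,7.4), (10,7), (10,5), (8,5).
By the shoelace formula its area is 5.90.

5.90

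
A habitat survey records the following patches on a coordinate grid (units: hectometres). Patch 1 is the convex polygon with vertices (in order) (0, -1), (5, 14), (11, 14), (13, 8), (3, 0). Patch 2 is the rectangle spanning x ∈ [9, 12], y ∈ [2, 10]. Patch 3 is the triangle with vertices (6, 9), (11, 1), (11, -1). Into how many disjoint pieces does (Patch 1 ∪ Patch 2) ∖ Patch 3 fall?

(Patch 1 ∪ Patch 2) ∖ Patch 3 splits into 2 disjoint pieces (area 109.1911, area 0.25).

2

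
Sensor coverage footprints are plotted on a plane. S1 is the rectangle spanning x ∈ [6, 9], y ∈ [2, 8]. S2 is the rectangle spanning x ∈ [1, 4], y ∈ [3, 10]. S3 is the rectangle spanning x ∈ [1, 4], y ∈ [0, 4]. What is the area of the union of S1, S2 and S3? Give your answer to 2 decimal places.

48.00

By inclusion–exclusion:
Individual areas: |S1| = 18, |S2| = 21, |S3| = 12.
|S1∩S2| = 0 (no overlap).
|S1∩S3| = 0 (no overlap).
|S2∩S3|: x∈[1,4], y∈[3,4] → 3·1 = 3.
|S1∩S2∩S3| = 0.
|S1 ∪ S2 ∪ S3| = 51 − 3 + 0 = 48.00.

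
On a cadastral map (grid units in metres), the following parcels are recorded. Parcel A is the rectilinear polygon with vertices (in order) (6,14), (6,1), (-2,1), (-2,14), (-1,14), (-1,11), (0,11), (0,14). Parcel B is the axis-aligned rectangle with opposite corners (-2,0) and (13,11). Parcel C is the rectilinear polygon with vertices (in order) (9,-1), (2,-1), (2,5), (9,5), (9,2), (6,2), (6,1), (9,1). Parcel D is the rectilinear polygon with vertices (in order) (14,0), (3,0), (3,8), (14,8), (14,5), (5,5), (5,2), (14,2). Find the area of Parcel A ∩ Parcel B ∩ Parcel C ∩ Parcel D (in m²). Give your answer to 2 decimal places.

9.00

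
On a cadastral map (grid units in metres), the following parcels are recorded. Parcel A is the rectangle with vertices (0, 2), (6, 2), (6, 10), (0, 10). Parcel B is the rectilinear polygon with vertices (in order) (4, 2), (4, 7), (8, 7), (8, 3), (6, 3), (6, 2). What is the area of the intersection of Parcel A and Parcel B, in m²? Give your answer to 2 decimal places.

The intersection is the polygon with vertices (6,2), (4,2), (4,7), (6,7), (6,3).
By the shoelace formula its area is 10.00.

10.00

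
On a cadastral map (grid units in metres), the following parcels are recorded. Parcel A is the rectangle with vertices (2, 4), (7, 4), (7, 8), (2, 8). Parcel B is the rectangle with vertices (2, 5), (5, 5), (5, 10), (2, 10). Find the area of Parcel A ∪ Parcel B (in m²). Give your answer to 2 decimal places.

By inclusion–exclusion:
Individual areas: |Parcel A| = 20, |Parcel B| = 15.
|Parcel A∩Parcel B|: x∈[2,5], y∈[5,8] → 3·3 = 9.
|Parcel A ∪ Parcel B| = 35 − 9 = 26.00.

26.00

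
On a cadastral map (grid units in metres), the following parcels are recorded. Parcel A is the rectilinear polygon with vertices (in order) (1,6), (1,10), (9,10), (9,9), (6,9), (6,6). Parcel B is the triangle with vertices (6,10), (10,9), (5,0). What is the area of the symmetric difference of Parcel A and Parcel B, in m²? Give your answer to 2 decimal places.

38.15

|Parcel A| = 23, |Parcel B| = 20.5, |Parcel A∩Parcel B| = 2.675.
|Parcel A △ Parcel B| = |Parcel A| + |Parcel B| − 2·|Parcel A∩Parcel B| = 23 + 20.5 − 5.35 = 38.15.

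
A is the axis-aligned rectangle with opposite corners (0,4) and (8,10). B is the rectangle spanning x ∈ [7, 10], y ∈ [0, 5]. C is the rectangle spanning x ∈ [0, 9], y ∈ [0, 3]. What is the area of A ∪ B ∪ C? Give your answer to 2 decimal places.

By inclusion–exclusion:
Individual areas: |A| = 48, |B| = 15, |C| = 27.
|A∩B|: x∈[7,8], y∈[4,5] → 1·1 = 1.
|A∩C| = 0 (no overlap).
|B∩C|: x∈[7,9], y∈[0,3] → 2·3 = 6.
|A∩B∩C| = 0.
|A ∪ B ∪ C| = 90 − 7 + 0 = 83.00.

83.00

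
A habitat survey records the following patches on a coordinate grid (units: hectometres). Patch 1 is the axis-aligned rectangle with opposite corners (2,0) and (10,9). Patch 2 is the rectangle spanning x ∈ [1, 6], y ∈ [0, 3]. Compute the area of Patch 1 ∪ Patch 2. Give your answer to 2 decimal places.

75.00

By inclusion–exclusion:
Individual areas: |Patch 1| = 72, |Patch 2| = 15.
|Patch 1∩Patch 2|: x∈[2,6], y∈[0,3] → 4·3 = 12.
|Patch 1 ∪ Patch 2| = 87 − 12 = 75.00.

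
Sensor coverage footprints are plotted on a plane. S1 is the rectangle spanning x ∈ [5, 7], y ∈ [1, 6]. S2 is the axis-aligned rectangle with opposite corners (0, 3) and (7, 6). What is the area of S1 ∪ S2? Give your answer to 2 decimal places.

By inclusion–exclusion:
Individual areas: |S1| = 10, |S2| = 21.
|S1∩S2|: x∈[5,7], y∈[3,6] → 2·3 = 6.
|S1 ∪ S2| = 31 − 6 = 25.00.

25.00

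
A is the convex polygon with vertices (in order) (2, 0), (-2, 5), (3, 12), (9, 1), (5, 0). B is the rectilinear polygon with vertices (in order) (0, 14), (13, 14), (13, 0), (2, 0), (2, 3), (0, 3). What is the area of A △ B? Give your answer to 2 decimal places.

|A| = 69.5, |B| = 176, |A∩B| = 60.7.
|A △ B| = |A| + |B| − 2·|A∩B| = 69.5 + 176 − 121.4 = 124.10.

124.10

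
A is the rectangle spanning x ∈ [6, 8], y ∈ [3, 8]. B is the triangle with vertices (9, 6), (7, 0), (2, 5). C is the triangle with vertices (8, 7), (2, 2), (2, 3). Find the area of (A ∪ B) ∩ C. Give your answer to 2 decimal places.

1.74

The region (A ∪ B) ∩ C is the polygon with vertices (3.2,3.8), (5.818,5.545), (6,5.571), (6,5.667), (8,7), (3.636,3.364).
By the shoelace formula its area is 1.74.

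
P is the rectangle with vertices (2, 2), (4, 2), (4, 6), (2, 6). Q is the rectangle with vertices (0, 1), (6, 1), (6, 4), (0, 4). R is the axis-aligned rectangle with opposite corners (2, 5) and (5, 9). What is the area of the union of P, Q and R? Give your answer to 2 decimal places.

32.00

By inclusion–exclusion:
Individual areas: |P| = 8, |Q| = 18, |R| = 12.
|P∩Q|: x∈[2,4], y∈[2,4] → 2·2 = 4.
|P∩R|: x∈[2,4], y∈[5,6] → 2·1 = 2.
|Q∩R| = 0 (no overlap).
|P∩Q∩R| = 0.
|P ∪ Q ∪ R| = 38 − 6 + 0 = 32.00.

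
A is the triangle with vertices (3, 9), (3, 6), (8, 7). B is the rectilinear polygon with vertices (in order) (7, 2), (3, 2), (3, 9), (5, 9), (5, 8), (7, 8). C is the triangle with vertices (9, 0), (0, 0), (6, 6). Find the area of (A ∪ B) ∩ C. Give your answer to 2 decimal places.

10.50

The region (A ∪ B) ∩ C is the polygon with vertices (7,2), (3,2), (3,3), (6,6), (7,4).
By the shoelace formula its area is 10.50.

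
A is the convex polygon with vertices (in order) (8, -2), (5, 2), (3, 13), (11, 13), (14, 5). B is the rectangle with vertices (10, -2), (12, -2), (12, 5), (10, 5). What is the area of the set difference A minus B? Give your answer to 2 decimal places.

|A| = 107, |A∩B| = 7.
|A ∖ B| = |A| − |A∩B| = 107 − 7 = 100.00.

100.00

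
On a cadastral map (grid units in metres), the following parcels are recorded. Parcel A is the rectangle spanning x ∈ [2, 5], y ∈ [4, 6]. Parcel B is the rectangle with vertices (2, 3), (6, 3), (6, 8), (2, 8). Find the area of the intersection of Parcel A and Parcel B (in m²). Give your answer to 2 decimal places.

|Parcel A∩Parcel B|: x∈[2,5], y∈[4,6] → 3·2 = 6.

6.00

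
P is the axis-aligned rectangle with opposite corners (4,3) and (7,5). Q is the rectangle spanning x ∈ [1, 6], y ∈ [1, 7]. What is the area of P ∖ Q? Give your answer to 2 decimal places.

2.00

|P∩Q|: x∈[4,6], y∈[3,5] → 2·2 = 4.
|P| = 6.
|P ∖ Q| = |P| − |P∩Q| = 6 − 4 = 2.00.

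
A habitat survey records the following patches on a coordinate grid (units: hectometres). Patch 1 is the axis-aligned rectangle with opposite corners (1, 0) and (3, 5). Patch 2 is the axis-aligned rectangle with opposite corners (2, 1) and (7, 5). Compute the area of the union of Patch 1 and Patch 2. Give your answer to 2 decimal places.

26.00

By inclusion–exclusion:
Individual areas: |Patch 1| = 10, |Patch 2| = 20.
|Patch 1∩Patch 2|: x∈[2,3], y∈[1,5] → 1·4 = 4.
|Patch 1 ∪ Patch 2| = 30 − 4 = 26.00.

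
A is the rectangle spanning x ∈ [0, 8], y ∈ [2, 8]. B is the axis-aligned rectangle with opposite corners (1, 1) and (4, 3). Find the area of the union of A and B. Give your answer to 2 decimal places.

By inclusion–exclusion:
Individual areas: |A| = 48, |B| = 6.
|A∩B|: x∈[1,4], y∈[2,3] → 3·1 = 3.
|A ∪ B| = 54 − 3 = 51.00.

51.00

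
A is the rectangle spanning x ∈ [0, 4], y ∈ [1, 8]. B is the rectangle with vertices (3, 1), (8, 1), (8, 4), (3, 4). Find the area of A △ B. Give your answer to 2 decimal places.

37.00

|A∩B|: x∈[3,4], y∈[1,4] → 1·3 = 3.
|A △ B| = |A| + |B| − 2·|A∩B| = 28 + 15 − 6 = 37.00.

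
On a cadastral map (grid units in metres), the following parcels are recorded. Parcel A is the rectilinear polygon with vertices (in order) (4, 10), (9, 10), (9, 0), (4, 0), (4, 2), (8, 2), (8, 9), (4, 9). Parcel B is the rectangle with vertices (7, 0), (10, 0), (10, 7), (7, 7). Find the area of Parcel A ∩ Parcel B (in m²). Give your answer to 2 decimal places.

The intersection is the polygon with vertices (9,0), (7,0), (7,2), (8,2), (8,7), (9,7).
By the shoelace formula its area is 9.00.

9.00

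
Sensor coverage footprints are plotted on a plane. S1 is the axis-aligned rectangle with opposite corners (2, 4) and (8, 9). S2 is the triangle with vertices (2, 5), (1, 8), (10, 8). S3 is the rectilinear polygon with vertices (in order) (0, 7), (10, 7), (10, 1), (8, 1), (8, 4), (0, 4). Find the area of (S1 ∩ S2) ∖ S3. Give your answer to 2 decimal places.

5.92

|S1 ∩ S2| = 11.25.
|(S1 ∩ S2) ∩ S3| = 5.3333.
|(S1 ∩ S2) ∖ S3| = 11.25 − 5.3333 = 5.92.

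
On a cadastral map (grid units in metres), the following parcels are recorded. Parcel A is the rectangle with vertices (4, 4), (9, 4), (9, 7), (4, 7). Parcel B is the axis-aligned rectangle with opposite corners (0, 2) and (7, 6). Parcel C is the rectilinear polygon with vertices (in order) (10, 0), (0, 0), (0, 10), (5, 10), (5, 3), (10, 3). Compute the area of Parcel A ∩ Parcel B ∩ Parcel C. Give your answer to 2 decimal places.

The intersection is the polygon with vertices (4,6), (5,6), (5,4), (4,4).
By the shoelace formula its area is 2.00.

2.00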